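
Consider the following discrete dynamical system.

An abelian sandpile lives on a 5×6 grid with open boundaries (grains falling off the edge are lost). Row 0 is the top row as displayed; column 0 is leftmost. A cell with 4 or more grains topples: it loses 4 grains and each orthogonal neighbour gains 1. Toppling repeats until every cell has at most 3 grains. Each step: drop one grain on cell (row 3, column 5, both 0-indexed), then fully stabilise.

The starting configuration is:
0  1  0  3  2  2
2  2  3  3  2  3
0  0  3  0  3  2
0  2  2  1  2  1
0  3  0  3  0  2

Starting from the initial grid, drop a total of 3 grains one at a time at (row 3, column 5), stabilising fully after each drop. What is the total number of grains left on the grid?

t=0: 0  1  0  3  2  2
2  2  3  3  2  3
0  0  3  0  3  2
0  2  2  1  2  1
0  3  0  3  0  2
t=1: 0  1  0  3  2  2
2  2  3  3  2  3
0  0  3  0  3  2
0  2  2  1  2  2
0  3  0  3  0  2
t=2: 0  1  0  3  2  2
2  2  3  3  2  3
0  0  3  0  3  2
0  2  2  1  2  3
0  3  0  3  0  2
t=3: 0  1  0  3  2  2
2  2  3  3  2  3
0  0  3  0  3  3
0  2  2  1  3  0
0  3  0  3  0  3

49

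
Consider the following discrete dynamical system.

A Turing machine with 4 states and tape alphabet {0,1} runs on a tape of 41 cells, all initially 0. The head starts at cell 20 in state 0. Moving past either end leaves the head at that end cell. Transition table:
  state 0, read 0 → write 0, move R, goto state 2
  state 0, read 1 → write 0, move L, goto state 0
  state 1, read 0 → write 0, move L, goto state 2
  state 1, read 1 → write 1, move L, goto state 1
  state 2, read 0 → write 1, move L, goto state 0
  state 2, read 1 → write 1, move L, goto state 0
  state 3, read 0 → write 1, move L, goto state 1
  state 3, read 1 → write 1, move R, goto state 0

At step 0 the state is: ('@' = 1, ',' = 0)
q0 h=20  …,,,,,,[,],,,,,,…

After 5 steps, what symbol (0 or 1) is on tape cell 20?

k=0  q0 h=20  …,,,,,,[,],,,,,,…
k=1  q2 h=21  …,,,,,,[,],,,,,,…
k=2  q0 h=20  …,,,,,,[,]@,,,,,…
k=3  q2 h=21  …,,,,,,[@],,,,,,…
k=4  q0 h=20  …,,,,,,[,]@,,,,,…
k=5  q2 h=21  …,,,,,,[@],,,,,,…

0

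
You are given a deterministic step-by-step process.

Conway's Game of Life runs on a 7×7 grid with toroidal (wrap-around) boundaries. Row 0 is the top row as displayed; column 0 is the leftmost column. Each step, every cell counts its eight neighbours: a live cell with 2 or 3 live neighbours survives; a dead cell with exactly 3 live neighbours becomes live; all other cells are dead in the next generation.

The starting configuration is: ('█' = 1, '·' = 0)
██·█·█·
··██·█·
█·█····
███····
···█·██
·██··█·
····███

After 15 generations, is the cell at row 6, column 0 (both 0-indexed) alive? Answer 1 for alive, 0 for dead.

gen 0: ██·█·█·
··██·█·
█·█····
███····
···█·██
·██··█·
····███
gen 1: ██·█···
█··█···
█·····█
█·██···
···████
█·██···
···█···
gen 2: ██·██··
··█····
█·██··█
████···
█····██
··█··██
█··██··
gen 3: ██··█··
····█·█
█·····█
···███·
···███·
·█·█···
█······
gen 4: ██···██
·█····█
█··█··█
···█···
·····█·
··██···
█·█····
gen 5: ··█··█·
·██····
█·█···█
····█·█
··███··
·███···
█·██···
gen 6: ·······
█·██··█
█·██·██
███·█·█
·█··██·
·······
····█··
gen 7: ···█···
█·████·
·······
·······
·██████
····██·
·······
gen 8: ··██···
··███··
···██··
··████·
··██··█
··█···█
····█··
gen 9: ··█····
·······
·······
·····█·
·█····█
··█··█·
··█····
gen 10: ·······
·······
·······
·······
·····██
·██····
·███···
gen 11: ··█····
·······
·······
·······
·······
██·█···
·█·█···
gen 12: ··█····
·······
·······
·······
·······
██·····
██·█···
gen 13: ·██····
·······
·······
·······
·······
███····
█······
gen 14: ·█·····
·······
·······
·······
·█·····
██·····
█······
gen 15: ·······
·······
·······
·······
██·····
██·····
█······

1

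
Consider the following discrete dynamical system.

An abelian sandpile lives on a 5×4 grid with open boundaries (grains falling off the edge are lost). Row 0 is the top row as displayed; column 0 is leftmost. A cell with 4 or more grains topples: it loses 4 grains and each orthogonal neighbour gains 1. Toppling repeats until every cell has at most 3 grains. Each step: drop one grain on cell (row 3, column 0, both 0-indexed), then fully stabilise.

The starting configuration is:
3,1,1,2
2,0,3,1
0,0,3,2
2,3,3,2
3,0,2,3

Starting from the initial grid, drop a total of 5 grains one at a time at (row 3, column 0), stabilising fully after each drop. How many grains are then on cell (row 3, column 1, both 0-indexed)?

0) 3,1,1,2
2,0,3,1
0,0,3,2
2,3,3,2
3,0,2,3
1) 3,1,1,2
2,0,3,1
0,0,3,2
3,3,3,2
3,0,2,3
2) 3,1,2,2
2,1,0,2
1,2,1,3
2,1,1,3
0,2,3,3
3) 3,1,2,2
2,1,0,2
1,2,1,3
3,1,1,3
0,2,3,3
4) 3,1,2,2
2,1,0,2
2,2,1,3
0,2,1,3
1,2,3,3
5) 3,1,2,2
2,1,0,2
2,2,1,3
1,2,1,3
1,2,3,3

2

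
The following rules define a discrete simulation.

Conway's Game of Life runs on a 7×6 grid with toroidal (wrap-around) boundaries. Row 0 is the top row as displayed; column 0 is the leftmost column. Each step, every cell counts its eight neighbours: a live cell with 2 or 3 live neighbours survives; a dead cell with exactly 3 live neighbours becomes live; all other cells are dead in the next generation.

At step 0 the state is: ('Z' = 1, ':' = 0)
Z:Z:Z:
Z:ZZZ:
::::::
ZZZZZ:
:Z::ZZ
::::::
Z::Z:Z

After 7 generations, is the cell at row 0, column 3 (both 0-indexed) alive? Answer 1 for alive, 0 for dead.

1

k=0  Z:Z:Z:
Z:ZZZ:
::::::
ZZZZZ:
:Z::ZZ
::::::
Z::Z:Z
k=1  Z:Z:::
::Z:Z:
Z:::::
ZZZZZ:
:Z::ZZ
::::::
ZZ:ZZZ
k=2  Z:Z:::
:::Z:Z
Z:::Z:
::ZZZ:
:Z::ZZ
:ZZZ::
ZZZZZZ
k=3  ::::::
ZZ:ZZZ
::Z:::
ZZZ:::
ZZ:::Z
::::::
::::ZZ
k=4  :::Z::
ZZZZZZ
::::Z:
::Z::Z
::Z::Z
::::Z:
::::::
k=5  ZZ:Z:Z
ZZZ::Z
::::::
:::ZZZ
:::ZZZ
::::::
::::::
k=6  ::::ZZ
::Z:ZZ
:ZZZ::
:::Z:Z
:::Z:Z
::::Z:
Z:::::
k=7  Z::ZZ:
ZZZ::Z
ZZ:::Z
Z::Z::
:::Z:Z
::::ZZ
::::Z:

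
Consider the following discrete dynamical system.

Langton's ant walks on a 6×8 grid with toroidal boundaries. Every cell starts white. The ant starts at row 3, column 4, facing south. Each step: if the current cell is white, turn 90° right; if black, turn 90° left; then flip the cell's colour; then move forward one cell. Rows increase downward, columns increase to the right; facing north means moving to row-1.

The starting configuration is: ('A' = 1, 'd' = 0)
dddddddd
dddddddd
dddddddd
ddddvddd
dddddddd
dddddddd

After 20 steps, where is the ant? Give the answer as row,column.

1,6

k=0  dddddddd
dddddddd
dddddddd
ddddvddd
dddddddd
dddddddd
k=1  dddddddd
dddddddd
dddddddd
ddd<Addd
dddddddd
dddddddd
k=2  dddddddd
dddddddd
ddd^dddd
dddAAddd
dddddddd
dddddddd
k=3  dddddddd
dddddddd
dddA>ddd
dddAAddd
dddddddd
dddddddd
k=4  dddddddd
dddddddd
dddAAddd
dddAvddd
dddddddd
dddddddd
k=5  dddddddd
dddddddd
dddAAddd
dddAd>dd
dddddddd
dddddddd
k=6  dddddddd
dddddddd
dddAAddd
dddAdAdd
dddddvdd
dddddddd
k=7  dddddddd
dddddddd
dddAAddd
dddAdAdd
dddd<Add
dddddddd
k=8  dddddddd
dddddddd
dddAAddd
dddA^Add
ddddAAdd
dddddddd
k=9  dddddddd
dddddddd
dddAAddd
dddAA>dd
ddddAAdd
dddddddd
k=10  dddddddd
dddddddd
dddAA^dd
dddAAddd
ddddAAdd
dddddddd
k=11  dddddddd
dddddddd
dddAAA>d
dddAAddd
ddddAAdd
dddddddd
k=12  dddddddd
dddddddd
dddAAAAd
dddAAdvd
ddddAAdd
dddddddd
k=13  dddddddd
dddddddd
dddAAAAd
dddAA<Ad
ddddAAdd
dddddddd
k=14  dddddddd
dddddddd
dddAA^Ad
dddAAAAd
ddddAAdd
dddddddd
k=15  dddddddd
dddddddd
dddA<dAd
dddAAAAd
ddddAAdd
dddddddd
k=16  dddddddd
dddddddd
dddAddAd
dddAvAAd
ddddAAdd
dddddddd
k=17  dddddddd
dddddddd
dddAddAd
dddAd>Ad
ddddAAdd
dddddddd
k=18  dddddddd
dddddddd
dddAd^Ad
dddAddAd
ddddAAdd
dddddddd
k=19  dddddddd
dddddddd
dddAdA>d
dddAddAd
ddddAAdd
dddddddd
k=20  dddddddd
dddddd^d
dddAdAdd
dddAddAd
ddddAAdd
dddddddd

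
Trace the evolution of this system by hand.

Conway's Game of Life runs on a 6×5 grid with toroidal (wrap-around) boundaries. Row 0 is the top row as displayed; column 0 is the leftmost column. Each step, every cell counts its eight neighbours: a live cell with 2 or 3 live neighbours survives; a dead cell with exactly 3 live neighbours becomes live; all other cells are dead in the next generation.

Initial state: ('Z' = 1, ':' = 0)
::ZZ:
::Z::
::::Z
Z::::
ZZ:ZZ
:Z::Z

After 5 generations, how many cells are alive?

15

t=0: ::ZZ:
::Z::
::::Z
Z::::
ZZ:ZZ
:Z::Z
t=1: :ZZZ:
::Z::
:::::
:Z:Z:
:ZZZ:
:Z:::
t=2: :Z:Z:
:ZZZ:
::Z::
:Z:Z:
ZZ:Z:
Z::::
t=3: ZZ:ZZ
:Z:Z:
:::::
ZZ:ZZ
ZZ:::
Z::::
t=4: :Z:Z:
:Z:Z:
:Z:Z:
:ZZ:Z
::Z::
::Z::
t=5: :Z:Z:
ZZ:ZZ
:Z:ZZ
ZZ:::
::Z::
:ZZZ:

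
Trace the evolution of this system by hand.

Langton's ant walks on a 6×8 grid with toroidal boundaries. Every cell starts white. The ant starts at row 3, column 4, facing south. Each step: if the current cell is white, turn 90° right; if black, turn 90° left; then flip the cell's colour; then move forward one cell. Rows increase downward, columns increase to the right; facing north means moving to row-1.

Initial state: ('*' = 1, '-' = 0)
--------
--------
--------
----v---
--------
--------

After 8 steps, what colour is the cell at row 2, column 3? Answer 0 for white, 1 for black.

k=0  --------
--------
--------
----v---
--------
--------
k=1  --------
--------
--------
---<*---
--------
--------
k=2  --------
--------
---^----
---**---
--------
--------
k=3  --------
--------
---*>---
---**---
--------
--------
k=4  --------
--------
---**---
---*v---
--------
--------
k=5  --------
--------
---**---
---*->--
--------
--------
k=6  --------
--------
---**---
---*-*--
-----v--
--------
k=7  --------
--------
---**---
---*-*--
----<*--
--------
k=8  --------
--------
---**---
---*^*--
----**--
--------

1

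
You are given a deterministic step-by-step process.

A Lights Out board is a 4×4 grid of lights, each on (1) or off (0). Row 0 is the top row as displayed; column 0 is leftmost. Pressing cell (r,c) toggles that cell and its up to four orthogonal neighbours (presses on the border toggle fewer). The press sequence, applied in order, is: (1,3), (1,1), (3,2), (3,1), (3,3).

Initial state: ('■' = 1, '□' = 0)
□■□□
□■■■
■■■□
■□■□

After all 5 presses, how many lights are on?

gen 0: □■□□
□■■■
■■■□
■□■□
gen 1: □■□■
□■□□
■■■■
■□■□
gen 2: □□□■
■□■□
■□■■
■□■□
gen 3: □□□■
■□■□
■□□■
■■□■
gen 4: □□□■
■□■□
■■□■
□□■■
gen 5: □□□■
■□■□
■■□□
□□□□

5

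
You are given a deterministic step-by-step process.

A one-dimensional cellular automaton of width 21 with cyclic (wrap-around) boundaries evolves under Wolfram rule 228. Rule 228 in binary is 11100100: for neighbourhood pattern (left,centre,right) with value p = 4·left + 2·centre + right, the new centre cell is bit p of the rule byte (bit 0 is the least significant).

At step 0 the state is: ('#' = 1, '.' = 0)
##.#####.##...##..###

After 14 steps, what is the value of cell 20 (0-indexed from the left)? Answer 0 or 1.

0

k=0  ##.#####.##...##..###
k=1  ###.#####.#....#...##
k=2  ####.######....#....#
k=3  #####.#####....#.....
k=4  .#####.####....#.....
k=5  ..#####.###....#.....
k=6  ...#####.##....#.....
k=7  ....#####.#....#.....
k=8  .....######....#.....
k=9  ......#####....#.....
k=10  .......####....#.....
k=11  ........###....#.....
k=12  .........##....#.....
k=13  ..........#....#.....
k=14  ..........#....#.....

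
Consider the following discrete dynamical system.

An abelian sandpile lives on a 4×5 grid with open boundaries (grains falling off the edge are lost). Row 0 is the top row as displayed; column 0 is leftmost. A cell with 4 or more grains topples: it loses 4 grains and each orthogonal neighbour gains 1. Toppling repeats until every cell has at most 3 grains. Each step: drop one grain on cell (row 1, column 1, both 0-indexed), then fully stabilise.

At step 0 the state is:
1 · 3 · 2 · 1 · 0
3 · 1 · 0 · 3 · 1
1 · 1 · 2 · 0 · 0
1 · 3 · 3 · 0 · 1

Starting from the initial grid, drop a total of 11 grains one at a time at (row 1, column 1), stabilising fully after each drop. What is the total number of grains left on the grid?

28

k=0  1 · 3 · 2 · 1 · 0
3 · 1 · 0 · 3 · 1
1 · 1 · 2 · 0 · 0
1 · 3 · 3 · 0 · 1
k=1  1 · 3 · 2 · 1 · 0
3 · 2 · 0 · 3 · 1
1 · 1 · 2 · 0 · 0
1 · 3 · 3 · 0 · 1
k=2  1 · 3 · 2 · 1 · 0
3 · 3 · 0 · 3 · 1
1 · 1 · 2 · 0 · 0
1 · 3 · 3 · 0 · 1
k=3  3 · 0 · 3 · 1 · 0
0 · 2 · 1 · 3 · 1
2 · 2 · 2 · 0 · 0
1 · 3 · 3 · 0 · 1
k=4  3 · 0 · 3 · 1 · 0
0 · 3 · 1 · 3 · 1
2 · 2 · 2 · 0 · 0
1 · 3 · 3 · 0 · 1
k=5  3 · 1 · 3 · 1 · 0
1 · 0 · 2 · 3 · 1
2 · 3 · 2 · 0 · 0
1 · 3 · 3 · 0 · 1
k=6  3 · 1 · 3 · 1 · 0
1 · 1 · 2 · 3 · 1
2 · 3 · 2 · 0 · 0
1 · 3 · 3 · 0 · 1
k=7  3 · 1 · 3 · 1 · 0
1 · 2 · 2 · 3 · 1
2 · 3 · 2 · 0 · 0
1 · 3 · 3 · 0 · 1
k=8  3 · 1 · 3 · 1 · 0
1 · 3 · 2 · 3 · 1
2 · 3 · 2 · 0 · 0
1 · 3 · 3 · 0 · 1
k=9  3 · 3 · 0 · 3 · 0
2 · 2 · 2 · 0 · 2
3 · 2 · 1 · 2 · 0
2 · 1 · 1 · 1 · 1
k=10  3 · 3 · 0 · 3 · 0
2 · 3 · 2 · 0 · 2
3 · 2 · 1 · 2 · 0
2 · 1 · 1 · 1 · 1
k=11  1 · 1 · 1 · 3 · 0
1 · 3 · 3 · 0 · 2
1 · 0 · 2 · 2 · 0
3 · 2 · 1 · 1 · 1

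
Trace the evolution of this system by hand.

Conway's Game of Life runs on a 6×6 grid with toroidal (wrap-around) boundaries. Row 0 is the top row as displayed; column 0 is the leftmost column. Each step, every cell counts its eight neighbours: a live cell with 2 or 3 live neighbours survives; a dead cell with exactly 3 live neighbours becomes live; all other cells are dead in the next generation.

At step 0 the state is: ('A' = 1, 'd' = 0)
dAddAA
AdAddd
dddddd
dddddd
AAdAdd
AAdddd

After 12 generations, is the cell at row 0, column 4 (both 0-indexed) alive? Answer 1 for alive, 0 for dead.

0

k=0  dAddAA
AdAddd
dddddd
dddddd
AAdAdd
AAdddd
k=1  ddAddA
AAdddA
dddddd
dddddd
AAAddd
ddddAd
k=2  dAddAA
AAdddA
Addddd
dAdddd
dAdddd
AdAAdA
k=3  dddAdd
dAddAd
dddddA
AAdddd
dAdddd
ddAAdA
k=4  dddAdd
ddddAd
dAdddA
AAdddd
dAdddd
ddAAAd
k=5  ddAddd
ddddAd
dAdddA
dAAddd
AAdAdd
ddAAAd
k=6  ddAdAd
dddddd
AAAddd
dddddd
AdddAd
ddddAd
k=7  dddAdd
ddAAdd
dAdddd
AddddA
dddddA
ddddAd
k=8  ddAAAd
ddAAdd
AAAddd
AddddA
AdddAA
ddddAd
k=9  ddAdAd
ddddAd
AdAAdA
ddddAd
AdddAd
dddddd
k=10  dddAdd
dAAdAd
dddAdA
AAddAd
dddddA
dddAdA
k=11  dddAdd
ddAdAd
dddAdA
AdddAd
dddddA
dddddd
k=12  dddAdd
ddAdAd
dddAdA
AdddAd
dddddA
dddddd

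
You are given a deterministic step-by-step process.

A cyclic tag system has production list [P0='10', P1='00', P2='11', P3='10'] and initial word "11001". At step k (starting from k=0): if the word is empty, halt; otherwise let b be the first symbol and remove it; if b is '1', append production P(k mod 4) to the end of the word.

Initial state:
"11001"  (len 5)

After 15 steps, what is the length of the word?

0

step 0: "11001"  (len 5)
step 1: "100110"  (len 6)
step 2: "0011000"  (len 7)
step 3: "011000"  (len 6)
step 4: "11000"  (len 5)
step 5: "100010"  (len 6)
step 6: "0001000"  (len 7)
step 7: "001000"  (len 6)
step 8: "01000"  (len 5)
step 9: "1000"  (len 4)
step 10: "00000"  (len 5)
step 11: "0000"  (len 4)
step 12: "000"  (len 3)
step 13: "00"  (len 2)
step 14: "0"  (len 1)
step 15: (halted — word empty)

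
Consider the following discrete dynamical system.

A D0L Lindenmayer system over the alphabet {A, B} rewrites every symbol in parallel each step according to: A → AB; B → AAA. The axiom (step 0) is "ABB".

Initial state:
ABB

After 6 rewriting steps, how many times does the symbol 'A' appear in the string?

t=0: ABB
t=1: ABAAAAAA
t=2: ABAAAABABABABABAB
t=3: ABAAAABABABABAAAABAAAABAAAABAAAABAAAABAAA
t=4: ABAAAABABABABAAAABAAAABAAAABAAAABABABABAAAABABABABAAAABABABABAAAABABABABAAAABABABABAAAABABAB
t=5: ABAAAABABABABAAAABAAAABAAAABAAAABABABABAAAABABABABAAAABABA…AABAAAABAAAABABABABAAAABAAAABAAAABAAAABABABABAAAABAAAABAAA  (len 215)
t=6: ABAAAABABABABAAAABAAAABAAAABAAAABABABABAAAABABABABAAAABABA…BAAAABABABABAAAABAAAABAAAABAAAABABABABAAAABABABABAAAABABAB  (len 491)

337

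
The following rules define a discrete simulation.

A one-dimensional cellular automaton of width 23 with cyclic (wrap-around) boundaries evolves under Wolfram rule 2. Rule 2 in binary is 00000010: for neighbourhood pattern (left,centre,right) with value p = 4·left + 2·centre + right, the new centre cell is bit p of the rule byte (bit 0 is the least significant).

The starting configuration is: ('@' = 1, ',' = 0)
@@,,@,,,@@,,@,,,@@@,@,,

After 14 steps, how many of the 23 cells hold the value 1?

0) @@,,@,,,@@,,@,,,@@@,@,,
1) ,,,@,,,@,,,@,,,@,,,,,,@
2) ,,@,,,@,,,@,,,@,,,,,,@,
3) ,@,,,@,,,@,,,@,,,,,,@,,
4) @,,,@,,,@,,,@,,,,,,@,,,
5) ,,,@,,,@,,,@,,,,,,@,,,@
6) ,,@,,,@,,,@,,,,,,@,,,@,
7) ,@,,,@,,,@,,,,,,@,,,@,,
8) @,,,@,,,@,,,,,,@,,,@,,,
9) ,,,@,,,@,,,,,,@,,,@,,,@
10) ,,@,,,@,,,,,,@,,,@,,,@,
11) ,@,,,@,,,,,,@,,,@,,,@,,
12) @,,,@,,,,,,@,,,@,,,@,,,
13) ,,,@,,,,,,@,,,@,,,@,,,@
14) ,,@,,,,,,@,,,@,,,@,,,@,

5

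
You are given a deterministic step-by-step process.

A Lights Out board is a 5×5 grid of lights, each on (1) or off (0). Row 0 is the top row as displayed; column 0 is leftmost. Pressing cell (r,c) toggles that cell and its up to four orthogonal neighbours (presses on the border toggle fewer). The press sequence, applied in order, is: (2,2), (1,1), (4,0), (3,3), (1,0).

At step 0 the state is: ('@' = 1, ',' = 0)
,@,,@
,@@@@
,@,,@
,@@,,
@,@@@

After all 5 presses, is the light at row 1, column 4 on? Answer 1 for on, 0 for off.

t=0: ,@,,@
,@@@@
,@,,@
,@@,,
@,@@@
t=1: ,@,,@
,@,@@
,,@@@
,@,,,
@,@@@
t=2: ,,,,@
@,@@@
,@@@@
,@,,,
@,@@@
t=3: ,,,,@
@,@@@
,@@@@
@@,,,
,@@@@
t=4: ,,,,@
@,@@@
,@@,@
@@@@@
,@@,@
t=5: @,,,@
,@@@@
@@@,@
@@@@@
,@@,@

1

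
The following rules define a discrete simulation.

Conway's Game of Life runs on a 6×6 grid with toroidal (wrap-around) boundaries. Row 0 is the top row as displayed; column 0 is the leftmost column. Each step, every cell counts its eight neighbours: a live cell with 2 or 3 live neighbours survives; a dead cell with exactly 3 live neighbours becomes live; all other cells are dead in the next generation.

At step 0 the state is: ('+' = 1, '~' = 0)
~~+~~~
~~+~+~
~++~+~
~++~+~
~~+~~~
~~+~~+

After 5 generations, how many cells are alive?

step 0: ~~+~~~
~~+~+~
~++~+~
~++~+~
~~+~~~
~~+~~+
step 1: ~++~~~
~~+~~~
~~~~++
~~~~~~
~~+~~~
~+++~~
step 2: ~~~~~~
~+++~~
~~~~~~
~~~~~~
~+++~~
~~~+~~
step 3: ~~~+~~
~~+~~~
~~+~~~
~~+~~~
~~++~~
~~~+~~
step 4: ~~++~~
~~++~~
~+++~~
~++~~~
~~++~~
~~~++~
step 5: ~~~~~~
~~~~+~
~~~~~~
~~~~~~
~+~~+~
~~~~+~

4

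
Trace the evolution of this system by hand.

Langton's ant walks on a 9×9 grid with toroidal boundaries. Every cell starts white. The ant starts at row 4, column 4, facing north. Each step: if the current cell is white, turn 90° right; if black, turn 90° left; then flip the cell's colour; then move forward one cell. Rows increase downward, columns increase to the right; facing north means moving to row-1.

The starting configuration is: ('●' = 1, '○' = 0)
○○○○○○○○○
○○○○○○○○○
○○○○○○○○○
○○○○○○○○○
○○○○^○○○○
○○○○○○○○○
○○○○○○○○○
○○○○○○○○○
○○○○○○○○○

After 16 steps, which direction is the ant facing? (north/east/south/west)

north

gen 0: ○○○○○○○○○
○○○○○○○○○
○○○○○○○○○
○○○○○○○○○
○○○○^○○○○
○○○○○○○○○
○○○○○○○○○
○○○○○○○○○
○○○○○○○○○
gen 1: ○○○○○○○○○
○○○○○○○○○
○○○○○○○○○
○○○○○○○○○
○○○○●>○○○
○○○○○○○○○
○○○○○○○○○
○○○○○○○○○
○○○○○○○○○
gen 2: ○○○○○○○○○
○○○○○○○○○
○○○○○○○○○
○○○○○○○○○
○○○○●●○○○
○○○○○v○○○
○○○○○○○○○
○○○○○○○○○
○○○○○○○○○
gen 3: ○○○○○○○○○
○○○○○○○○○
○○○○○○○○○
○○○○○○○○○
○○○○●●○○○
○○○○<●○○○
○○○○○○○○○
○○○○○○○○○
○○○○○○○○○
gen 4: ○○○○○○○○○
○○○○○○○○○
○○○○○○○○○
○○○○○○○○○
○○○○^●○○○
○○○○●●○○○
○○○○○○○○○
○○○○○○○○○
○○○○○○○○○
gen 5: ○○○○○○○○○
○○○○○○○○○
○○○○○○○○○
○○○○○○○○○
○○○<○●○○○
○○○○●●○○○
○○○○○○○○○
○○○○○○○○○
○○○○○○○○○
gen 6: ○○○○○○○○○
○○○○○○○○○
○○○○○○○○○
○○○^○○○○○
○○○●○●○○○
○○○○●●○○○
○○○○○○○○○
○○○○○○○○○
○○○○○○○○○
gen 7: ○○○○○○○○○
○○○○○○○○○
○○○○○○○○○
○○○●>○○○○
○○○●○●○○○
○○○○●●○○○
○○○○○○○○○
○○○○○○○○○
○○○○○○○○○
gen 8: ○○○○○○○○○
○○○○○○○○○
○○○○○○○○○
○○○●●○○○○
○○○●v●○○○
○○○○●●○○○
○○○○○○○○○
○○○○○○○○○
○○○○○○○○○
gen 9: ○○○○○○○○○
○○○○○○○○○
○○○○○○○○○
○○○●●○○○○
○○○<●●○○○
○○○○●●○○○
○○○○○○○○○
○○○○○○○○○
○○○○○○○○○
gen 10: ○○○○○○○○○
○○○○○○○○○
○○○○○○○○○
○○○●●○○○○
○○○○●●○○○
○○○v●●○○○
○○○○○○○○○
○○○○○○○○○
○○○○○○○○○
gen 11: ○○○○○○○○○
○○○○○○○○○
○○○○○○○○○
○○○●●○○○○
○○○○●●○○○
○○<●●●○○○
○○○○○○○○○
○○○○○○○○○
○○○○○○○○○
gen 12: ○○○○○○○○○
○○○○○○○○○
○○○○○○○○○
○○○●●○○○○
○○^○●●○○○
○○●●●●○○○
○○○○○○○○○
○○○○○○○○○
○○○○○○○○○
gen 13: ○○○○○○○○○
○○○○○○○○○
○○○○○○○○○
○○○●●○○○○
○○●>●●○○○
○○●●●●○○○
○○○○○○○○○
○○○○○○○○○
○○○○○○○○○
gen 14: ○○○○○○○○○
○○○○○○○○○
○○○○○○○○○
○○○●●○○○○
○○●●●●○○○
○○●v●●○○○
○○○○○○○○○
○○○○○○○○○
○○○○○○○○○
gen 15: ○○○○○○○○○
○○○○○○○○○
○○○○○○○○○
○○○●●○○○○
○○●●●●○○○
○○●○>●○○○
○○○○○○○○○
○○○○○○○○○
○○○○○○○○○
gen 16: ○○○○○○○○○
○○○○○○○○○
○○○○○○○○○
○○○●●○○○○
○○●●^●○○○
○○●○○●○○○
○○○○○○○○○
○○○○○○○○○
○○○○○○○○○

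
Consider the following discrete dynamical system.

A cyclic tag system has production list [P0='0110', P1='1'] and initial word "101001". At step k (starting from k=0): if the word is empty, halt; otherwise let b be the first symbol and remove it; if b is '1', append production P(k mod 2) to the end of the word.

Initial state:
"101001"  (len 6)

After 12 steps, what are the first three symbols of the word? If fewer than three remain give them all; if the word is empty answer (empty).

101

step 0: "101001"  (len 6)
step 1: "010010110"  (len 9)
step 2: "10010110"  (len 8)
step 3: "00101100110"  (len 11)
step 4: "0101100110"  (len 10)
step 5: "101100110"  (len 9)
step 6: "011001101"  (len 9)
step 7: "11001101"  (len 8)
step 8: "10011011"  (len 8)
step 9: "00110110110"  (len 11)
step 10: "0110110110"  (len 10)
step 11: "110110110"  (len 9)
step 12: "101101101"  (len 9)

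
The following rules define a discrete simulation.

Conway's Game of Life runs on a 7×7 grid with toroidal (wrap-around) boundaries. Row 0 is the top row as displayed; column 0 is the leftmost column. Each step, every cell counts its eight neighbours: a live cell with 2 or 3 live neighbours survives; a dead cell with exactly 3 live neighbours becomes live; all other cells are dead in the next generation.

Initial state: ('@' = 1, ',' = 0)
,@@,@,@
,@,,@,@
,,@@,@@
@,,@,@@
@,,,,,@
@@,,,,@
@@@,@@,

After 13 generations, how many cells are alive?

13

t=0: ,@@,@,@
,@,,@,@
,,@@,@@
@,,@,@@
@,,,,,@
@@,,,,@
@@@,@@,
t=1: ,,,,@,@
,@,,@,@
,@@@,,,
,@@@,,,
,,,,,,,
,,@,,,,
,,,,@,,
t=2: @,,@@,,
,@,,@,,
,,,,@,,
,@,@,,,
,@,@,,,
,,,,,,,
,,,@,@,
t=3: ,,@@,@,
,,,,@@,
,,@@@,,
,,,@@,,
,,,,,,,
,,@,@,,
,,,@,,,
t=4: ,,@@,@,
,,,,,@,
,,@,,,,
,,@,@,,
,,,,@,,
,,,@,,,
,,,,,,,
t=5: ,,,,@,,
,,@@@,,
,,,@,,,
,,,,,,,
,,,,@,,
,,,,,,,
,,@@@,,
t=6: ,,,,,@,
,,@,@,,
,,@@@,,
,,,,,,,
,,,,,,,
,,,,@,,
,,,@@,,
t=7: ,,,,,@,
,,@,@@,
,,@,@,,
,,,@,,,
,,,,,,,
,,,@@,,
,,,@@@,
t=8: ,,,,,,@
,,,,@@,
,,@,@@,
,,,@,,,
,,,@@,,
,,,@,@,
,,,@,@,
t=9: ,,,,,,@
,,,@@,@
,,,,,@,
,,@,,@,
,,@@,,,
,,@@,@,
,,,,,@@
t=10: @,,,@,@
,,,,@,@
,,,@,@@
,,@@@,,
,@,,,,,
,,@@,@@
,,,,@@@
t=11: @,,@@,,
,,,@@,,
,,@,,,@
,,@@@@,
,@,,,@,
@,@@,,@
,,,,,,,
t=12: ,,,@@,,
,,@,@@,
,,@,,,,
,@@@@@@
@@,,,@,
@@@,,,@
@@@,@,@
t=13: @,,,,,@
,,@,@@,
,,,,,,@
,,,@@@@
,,,,,,,
,,,@,,,
,,,,@,@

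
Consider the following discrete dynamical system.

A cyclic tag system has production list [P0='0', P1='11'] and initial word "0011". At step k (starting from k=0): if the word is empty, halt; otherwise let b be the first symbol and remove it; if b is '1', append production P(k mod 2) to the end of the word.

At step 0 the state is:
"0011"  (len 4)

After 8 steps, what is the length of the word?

4

t=0: "0011"  (len 4)
t=1: "011"  (len 3)
t=2: "11"  (len 2)
t=3: "10"  (len 2)
t=4: "011"  (len 3)
t=5: "11"  (len 2)
t=6: "111"  (len 3)
t=7: "110"  (len 3)
t=8: "1011"  (len 4)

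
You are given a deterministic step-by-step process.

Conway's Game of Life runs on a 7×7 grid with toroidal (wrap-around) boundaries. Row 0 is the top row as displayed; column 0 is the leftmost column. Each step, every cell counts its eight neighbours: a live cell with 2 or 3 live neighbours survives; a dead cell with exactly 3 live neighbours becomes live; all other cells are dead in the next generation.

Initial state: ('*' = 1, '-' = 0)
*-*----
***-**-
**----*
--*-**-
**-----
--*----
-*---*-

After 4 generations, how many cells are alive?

k=0  *-*----
***-**-
**----*
--*-**-
**-----
--*----
-*---*-
k=1  *-****-
--**-*-
-------
--*--*-
-***---
*-*----
-**----
k=2  -----**
-**--**
--***--
-***---
---*---
*------
*---*-*
k=3  -*--*--
***---*
*---**-
-*-----
-*-*---
*-----*
*------
k=4  --*---*
--***-*
--*--*-
***-*--
-**----
**----*
**----*

20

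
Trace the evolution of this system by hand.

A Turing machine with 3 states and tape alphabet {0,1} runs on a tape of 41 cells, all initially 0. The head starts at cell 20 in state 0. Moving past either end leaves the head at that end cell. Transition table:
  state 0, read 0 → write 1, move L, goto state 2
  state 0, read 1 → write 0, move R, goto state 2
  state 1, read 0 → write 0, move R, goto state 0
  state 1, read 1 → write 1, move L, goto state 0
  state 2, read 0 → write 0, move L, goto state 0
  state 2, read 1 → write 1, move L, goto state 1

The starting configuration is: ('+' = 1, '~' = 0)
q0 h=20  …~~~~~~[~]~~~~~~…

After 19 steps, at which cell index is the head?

[0] q0 h=20  …~~~~~~[~]~~~~~~…
[1] q2 h=19  …~~~~~~[~]+~~~~~…
[2] q0 h=18  …~~~~~~[~]~+~~~~…
[3] q2 h=17  …~~~~~~[~]+~+~~~…
[4] q0 h=16  …~~~~~~[~]~+~+~~…
[5] q2 h=15  …~~~~~~[~]+~+~+~…
[6] q0 h=14  …~~~~~~[~]~+~+~+…
[7] q2 h=13  …~~~~~~[~]+~+~+~…
[8] q0 h=12  …~~~~~~[~]~+~+~+…
[9] q2 h=11  …~~~~~~[~]+~+~+~…
[10] q0 h=10  …~~~~~~[~]~+~+~+…
[11] q2 h= 9  …~~~~~~[~]+~+~+~…
[12] q0 h= 8  …~~~~~~[~]~+~+~+…
[13] q2 h= 7  …~~~~~~[~]+~+~+~…
[14] q0 h= 6  |~~~~~~[~]~+~+~+…
[15] q2 h= 5  |~~~~~[~]+~+~+~…
[16] q0 h= 4  |~~~~[~]~+~+~+…
[17] q2 h= 3  |~~~[~]+~+~+~…
[18] q0 h= 2  |~~[~]~+~+~+…
[19] q2 h= 1  |~[~]+~+~+~…

1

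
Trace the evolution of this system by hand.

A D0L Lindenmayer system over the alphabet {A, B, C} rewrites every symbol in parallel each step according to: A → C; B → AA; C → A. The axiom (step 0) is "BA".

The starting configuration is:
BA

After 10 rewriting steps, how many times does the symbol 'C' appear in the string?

2

[0] BA
[1] AAC
[2] CCA
[3] AAC
[4] CCA
[5] AAC
[6] CCA
[7] AAC
[8] CCA
[9] AAC
[10] CCA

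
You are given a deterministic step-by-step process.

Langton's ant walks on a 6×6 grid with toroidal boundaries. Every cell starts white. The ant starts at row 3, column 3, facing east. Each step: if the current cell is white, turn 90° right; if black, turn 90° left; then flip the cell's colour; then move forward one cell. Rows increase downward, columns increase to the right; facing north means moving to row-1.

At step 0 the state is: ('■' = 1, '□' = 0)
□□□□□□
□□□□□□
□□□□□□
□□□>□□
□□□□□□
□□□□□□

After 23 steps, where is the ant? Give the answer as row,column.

t=0: □□□□□□
□□□□□□
□□□□□□
□□□>□□
□□□□□□
□□□□□□
t=1: □□□□□□
□□□□□□
□□□□□□
□□□■□□
□□□v□□
□□□□□□
t=2: □□□□□□
□□□□□□
□□□□□□
□□□■□□
□□<■□□
□□□□□□
t=3: □□□□□□
□□□□□□
□□□□□□
□□^■□□
□□■■□□
□□□□□□
t=4: □□□□□□
□□□□□□
□□□□□□
□□■>□□
□□■■□□
□□□□□□
t=5: □□□□□□
□□□□□□
□□□^□□
□□■□□□
□□■■□□
□□□□□□
t=6: □□□□□□
□□□□□□
□□□■>□
□□■□□□
□□■■□□
□□□□□□
t=7: □□□□□□
□□□□□□
□□□■■□
□□■□v□
□□■■□□
□□□□□□
t=8: □□□□□□
□□□□□□
□□□■■□
□□■<■□
□□■■□□
□□□□□□
t=9: □□□□□□
□□□□□□
□□□^■□
□□■■■□
□□■■□□
□□□□□□
t=10: □□□□□□
□□□□□□
□□<□■□
□□■■■□
□□■■□□
□□□□□□
t=11: □□□□□□
□□^□□□
□□■□■□
□□■■■□
□□■■□□
□□□□□□
t=12: □□□□□□
□□■>□□
□□■□■□
□□■■■□
□□■■□□
□□□□□□
t=13: □□□□□□
□□■■□□
□□■v■□
□□■■■□
□□■■□□
□□□□□□
t=14: □□□□□□
□□■■□□
□□<■■□
□□■■■□
□□■■□□
□□□□□□
t=15: □□□□□□
□□■■□□
□□□■■□
□□v■■□
□□■■□□
□□□□□□
t=16: □□□□□□
□□■■□□
□□□■■□
□□□>■□
□□■■□□
□□□□□□
t=17: □□□□□□
□□■■□□
□□□^■□
□□□□■□
□□■■□□
□□□□□□
t=18: □□□□□□
□□■■□□
□□<□■□
□□□□■□
□□■■□□
□□□□□□
t=19: □□□□□□
□□^■□□
□□■□■□
□□□□■□
□□■■□□
□□□□□□
t=20: □□□□□□
□<□■□□
□□■□■□
□□□□■□
□□■■□□
□□□□□□
t=21: □^□□□□
□■□■□□
□□■□■□
□□□□■□
□□■■□□
□□□□□□
t=22: □■>□□□
□■□■□□
□□■□■□
□□□□■□
□□■■□□
□□□□□□
t=23: □■■□□□
□■v■□□
□□■□■□
□□□□■□
□□■■□□
□□□□□□

1,2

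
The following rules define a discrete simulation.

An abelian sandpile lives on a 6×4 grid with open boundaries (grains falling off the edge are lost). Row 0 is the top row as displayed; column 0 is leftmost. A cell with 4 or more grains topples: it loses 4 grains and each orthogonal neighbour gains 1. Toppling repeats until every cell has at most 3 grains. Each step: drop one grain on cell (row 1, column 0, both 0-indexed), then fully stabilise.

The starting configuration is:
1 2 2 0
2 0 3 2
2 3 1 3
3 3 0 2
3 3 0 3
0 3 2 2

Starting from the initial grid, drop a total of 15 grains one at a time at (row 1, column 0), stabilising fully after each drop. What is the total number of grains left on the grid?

44

0) 1 2 2 0
2 0 3 2
2 3 1 3
3 3 0 2
3 3 0 3
0 3 2 2
1) 1 2 2 0
3 0 3 2
2 3 1 3
3 3 0 2
3 3 0 3
0 3 2 2
2) 2 2 2 0
0 1 3 2
3 3 1 3
3 3 0 2
3 3 0 3
0 3 2 2
3) 2 2 2 0
1 1 3 2
3 3 1 3
3 3 0 2
3 3 0 3
0 3 2 2
4) 2 2 2 0
2 1 3 2
3 3 1 3
3 3 0 2
3 3 0 3
0 3 2 2
5) 2 2 2 0
3 1 3 2
3 3 1 3
3 3 0 2
3 3 0 3
0 3 2 2
6) 3 2 2 0
1 3 3 2
2 1 2 3
2 2 1 2
1 2 1 3
2 0 3 2
7) 3 2 2 0
2 3 3 2
2 1 2 3
2 2 1 2
1 2 1 3
2 0 3 2
8) 3 2 2 0
3 3 3 2
2 1 2 3
2 2 1 2
1 2 1 3
2 0 3 2
9) 1 1 0 1
2 2 1 3
3 2 3 3
2 2 1 2
1 2 1 3
2 0 3 2
10) 1 1 0 1
3 2 1 3
3 2 3 3
2 2 1 2
1 2 1 3
2 0 3 2
11) 2 1 0 1
1 3 1 3
0 3 3 3
3 2 1 2
1 2 1 3
2 0 3 2
12) 2 1 0 1
2 3 1 3
0 3 3 3
3 2 1 2
1 2 1 3
2 0 3 2
13) 2 1 0 1
3 3 1 3
0 3 3 3
3 2 1 2
1 2 1 3
2 0 3 2
14) 3 2 1 2
1 2 0 1
2 1 2 1
3 3 2 3
1 2 1 3
2 0 3 2
15) 3 2 1 2
2 2 0 1
2 1 2 1
3 3 2 3
1 2 1 3
2 0 3 2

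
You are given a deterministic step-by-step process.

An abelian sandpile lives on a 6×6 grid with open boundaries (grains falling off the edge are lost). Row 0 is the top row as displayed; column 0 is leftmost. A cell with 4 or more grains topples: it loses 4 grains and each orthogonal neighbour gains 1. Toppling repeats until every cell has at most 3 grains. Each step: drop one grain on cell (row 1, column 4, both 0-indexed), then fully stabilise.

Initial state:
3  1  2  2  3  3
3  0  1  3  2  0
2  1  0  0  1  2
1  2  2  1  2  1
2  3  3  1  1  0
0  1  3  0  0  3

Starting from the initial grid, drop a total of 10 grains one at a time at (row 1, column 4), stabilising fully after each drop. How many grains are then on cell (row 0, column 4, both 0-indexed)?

1

[0] 3  1  2  2  3  3
3  0  1  3  2  0
2  1  0  0  1  2
1  2  2  1  2  1
2  3  3  1  1  0
0  1  3  0  0  3
[1] 3  1  2  2  3  3
3  0  1  3  3  0
2  1  0  0  1  2
1  2  2  1  2  1
2  3  3  1  1  0
0  1  3  0  0  3
[2] 3  1  3  0  2  0
3  0  2  1  2  2
2  1  0  1  2  2
1  2  2  1  2  1
2  3  3  1  1  0
0  1  3  0  0  3
[3] 3  1  3  0  2  0
3  0  2  1  3  2
2  1  0  1  2  2
1  2  2  1  2  1
2  3  3  1  1  0
0  1  3  0  0  3
[4] 3  1  3  0  3  0
3  0  2  2  0  3
2  1  0  1  3  2
1  2  2  1  2  1
2  3  3  1  1  0
0  1  3  0  0  3
[5] 3  1  3  0  3  0
3  0  2  2  1  3
2  1  0  1  3  2
1  2  2  1  2  1
2  3  3  1  1  0
0  1  3  0  0  3
[6] 3  1  3  0  3  0
3  0  2  2  2  3
2  1  0  1  3  2
1  2  2  1  2  1
2  3  3  1  1  0
0  1  3  0  0  3
[7] 3  1  3  0  3  0
3  0  2  2  3  3
2  1  0  1  3  2
1  2  2  1  2  1
2  3  3  1  1  0
0  1  3  0  0  3
[8] 3  1  3  1  0  2
3  0  2  3  3  1
2  1  0  2  1  0
1  2  2  1  3  2
2  3  3  1  1  0
0  1  3  0  0  3
[9] 3  1  3  2  1  2
3  0  3  0  1  2
2  1  0  3  2  0
1  2  2  1  3  2
2  3  3  1  1  0
0  1  3  0  0  3
[10] 3  1  3  2  1  2
3  0  3  0  2  2
2  1  0  3  2  0
1  2  2  1  3  2
2  3  3  1  1  0
0  1  3  0  0  3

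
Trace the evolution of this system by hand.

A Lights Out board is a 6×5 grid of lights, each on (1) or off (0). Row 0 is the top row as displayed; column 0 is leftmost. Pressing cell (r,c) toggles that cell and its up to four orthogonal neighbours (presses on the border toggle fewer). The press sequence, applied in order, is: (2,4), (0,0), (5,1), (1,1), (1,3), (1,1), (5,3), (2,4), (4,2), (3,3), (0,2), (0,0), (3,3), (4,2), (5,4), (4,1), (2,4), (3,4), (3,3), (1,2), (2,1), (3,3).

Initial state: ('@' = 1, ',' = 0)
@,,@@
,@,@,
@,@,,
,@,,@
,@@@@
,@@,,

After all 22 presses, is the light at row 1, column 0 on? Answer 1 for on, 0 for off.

0

0) @,,@@
,@,@,
@,@,,
,@,,@
,@@@@
,@@,,
1) @,,@@
,@,@@
@,@@@
,@,,,
,@@@@
,@@,,
2) ,@,@@
@@,@@
@,@@@
,@,,,
,@@@@
,@@,,
3) ,@,@@
@@,@@
@,@@@
,@,,,
,,@@@
@,,,,
4) ,,,@@
,,@@@
@@@@@
,@,,,
,,@@@
@,,,,
5) ,,,,@
,,,,,
@@@,@
,@,,,
,,@@@
@,,,,
6) ,@,,@
@@@,,
@,@,@
,@,,,
,,@@@
@,,,,
7) ,@,,@
@@@,,
@,@,@
,@,,,
,,@,@
@,@@@
8) ,@,,@
@@@,@
@,@@,
,@,,@
,,@,@
@,@@@
9) ,@,,@
@@@,@
@,@@,
,@@,@
,@,@@
@,,@@
10) ,@,,@
@@@,@
@,@,,
,@,@,
,@,,@
@,,@@
11) ,,@@@
@@,,@
@,@,,
,@,@,
,@,,@
@,,@@
12) @@@@@
,@,,@
@,@,,
,@,@,
,@,,@
@,,@@
13) @@@@@
,@,,@
@,@@,
,@@,@
,@,@@
@,,@@
14) @@@@@
,@,,@
@,@@,
,@,,@
,,@,@
@,@@@
15) @@@@@
,@,,@
@,@@,
,@,,@
,,@,,
@,@,,
16) @@@@@
,@,,@
@,@@,
,,,,@
@@,,,
@@@,,
17) @@@@@
,@,,,
@,@,@
,,,,,
@@,,,
@@@,,
18) @@@@@
,@,,,
@,@,,
,,,@@
@@,,@
@@@,,
19) @@@@@
,@,,,
@,@@,
,,@,,
@@,@@
@@@,,
20) @@,@@
,,@@,
@,,@,
,,@,,
@@,@@
@@@,,
21) @@,@@
,@@@,
,@@@,
,@@,,
@@,@@
@@@,,
22) @@,@@
,@@@,
,@@,,
,@,@@
@@,,@
@@@,,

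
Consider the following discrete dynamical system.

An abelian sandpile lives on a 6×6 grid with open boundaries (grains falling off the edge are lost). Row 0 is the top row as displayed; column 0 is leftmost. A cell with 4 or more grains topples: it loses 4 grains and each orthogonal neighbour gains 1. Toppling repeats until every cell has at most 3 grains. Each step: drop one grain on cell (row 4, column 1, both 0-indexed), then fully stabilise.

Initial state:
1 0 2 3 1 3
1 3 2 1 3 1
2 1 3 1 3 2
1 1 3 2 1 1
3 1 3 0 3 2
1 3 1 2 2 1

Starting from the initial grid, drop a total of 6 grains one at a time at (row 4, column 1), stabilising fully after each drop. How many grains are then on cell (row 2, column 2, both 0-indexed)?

0

k=0  1 0 2 3 1 3
1 3 2 1 3 1
2 1 3 1 3 2
1 1 3 2 1 1
3 1 3 0 3 2
1 3 1 2 2 1
k=1  1 0 2 3 1 3
1 3 2 1 3 1
2 1 3 1 3 2
1 1 3 2 1 1
3 2 3 0 3 2
1 3 1 2 2 1
k=2  1 0 2 3 1 3
1 3 2 1 3 1
2 1 3 1 3 2
1 1 3 2 1 1
3 3 3 0 3 2
1 3 1 2 2 1
k=3  1 0 2 3 1 3
1 3 3 1 3 1
2 2 0 2 3 2
2 3 1 3 1 1
0 3 1 1 3 2
3 0 3 2 2 1
k=4  1 0 2 3 1 3
1 3 3 1 3 1
2 3 0 2 3 2
3 0 2 3 1 1
1 1 2 1 3 2
3 1 3 2 2 1
k=5  1 0 2 3 1 3
1 3 3 1 3 1
2 3 0 2 3 2
3 0 2 3 1 1
1 2 2 1 3 2
3 1 3 2 2 1
k=6  1 0 2 3 1 3
1 3 3 1 3 1
2 3 0 2 3 2
3 0 2 3 1 1
1 3 2 1 3 2
3 1 3 2 2 1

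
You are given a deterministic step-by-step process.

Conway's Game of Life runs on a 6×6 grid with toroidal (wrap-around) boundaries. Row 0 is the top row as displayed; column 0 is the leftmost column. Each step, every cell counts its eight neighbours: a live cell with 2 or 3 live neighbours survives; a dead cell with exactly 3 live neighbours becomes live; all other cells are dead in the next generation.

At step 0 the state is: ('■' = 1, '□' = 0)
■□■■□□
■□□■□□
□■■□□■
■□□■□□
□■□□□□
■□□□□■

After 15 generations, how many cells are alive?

step 0: ■□■■□□
■□□■□□
□■■□□■
■□□■□□
□■□□□□
■□□□□■
step 1: ■□■■■□
■□□■■■
□■■■■■
■□□□□□
□■□□□■
■□■□□■
step 2: □□■□□□
□□□□□□
□■■□□□
□□□■□□
□■□□□■
□□■□□□
step 3: □□□□□□
□■■□□□
□□■□□□
■■□□□□
□□■□□□
□■■□□□
step 4: □□□□□□
□■■□□□
■□■□□□
□■■□□□
■□■□□□
□■■□□□
step 5: □□□□□□
□■■□□□
■□□■□□
■□■■□□
■□□■□□
□■■□□□
step 6: □□□□□□
□■■□□□
■□□■□□
■□■■■■
■□□■□□
□■■□□□
step 7: □□□□□□
□■■□□□
■□□□□□
■□■□□□
■□□□□□
□■■□□□
step 8: □□□□□□
□■□□□□
■□■□□□
■□□□□■
■□■□□□
□■□□□□
step 9: □□□□□□
□■□□□□
■□□□□■
■□□□□■
■□□□□■
□■□□□□
step 10: □□□□□□
■□□□□□
□■□□□■
□■□□■□
□■□□□■
■□□□□□
step 11: □□□□□□
■□□□□□
□■□□□■
□■■□■■
□■□□□■
■□□□□□
step 12: □□□□□□
■□□□□□
□■■□■■
□■■□■■
□■■□■■
■□□□□□
step 13: □□□□□□
■■□□□■
□□■□■□
□□□□□□
□□■□■□
■■□□□■
step 14: □□□□□□
■■□□□■
■■□□□■
□□□□□□
■■□□□■
■■□□□■
step 15: □□□□□□
□■□□□■
□■□□□■
□□□□□□
□■□□□■
□■□□□■

8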